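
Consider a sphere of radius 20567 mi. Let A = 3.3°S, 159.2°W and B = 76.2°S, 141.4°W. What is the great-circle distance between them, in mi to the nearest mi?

In radians: φ₁ = -0.0576, φ₂ = -1.3299, Δλ = 17.800° = 0.3107 rad.
cos c = sin φ₁ sin φ₂ + cos φ₁ cos φ₂ cos Δλ = (-0.0576)(-0.9711) + (0.9983)(0.2385)(0.9521) = 0.28264,
so c = arccos(0.28264) = 1.28425 rad.
Distance = R·c = 20567 × 1.2843 ≈ 26413 mi.

26413 mi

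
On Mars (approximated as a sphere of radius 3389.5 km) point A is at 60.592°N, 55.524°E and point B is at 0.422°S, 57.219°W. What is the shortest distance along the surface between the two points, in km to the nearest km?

5994 km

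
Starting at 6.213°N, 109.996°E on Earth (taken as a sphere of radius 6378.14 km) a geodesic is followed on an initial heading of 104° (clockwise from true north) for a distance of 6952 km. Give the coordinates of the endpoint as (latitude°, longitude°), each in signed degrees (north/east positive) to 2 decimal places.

Angular distance δ = d/R = 6952/6378.14 = 1.08997 rad; initial bearing θ = 1.8151 rad.
sin φ₂ = sin φ₁ cos δ + cos φ₁ sin δ cos θ = (0.1082)(0.4625) + (0.9941)(0.8866)(-0.2419) = -0.1632, so φ₂ = -9.39°.
Δλ = atan2(sin θ sin δ cos φ₁, cos δ − sin φ₁ sin φ₂) = atan2(0.8552, 0.4802) = 60.688°.
λ₂ = 109.996° + 60.688° = 170.68°.

-9.39°, 170.68°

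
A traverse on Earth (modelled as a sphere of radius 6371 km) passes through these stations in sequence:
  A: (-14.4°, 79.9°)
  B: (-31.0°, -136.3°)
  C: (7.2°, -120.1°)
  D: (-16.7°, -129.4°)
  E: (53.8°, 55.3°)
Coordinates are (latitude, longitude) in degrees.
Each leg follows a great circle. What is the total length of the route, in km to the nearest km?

36958 km

Leg A→B: central angle 2.1435 rad, distance 13656.1 km.
Leg B→C: central angle 0.7196 rad, distance 4584.4 km.
Leg C→D: central angle 0.4470 rad, distance 2847.6 km.
Leg D→E: central angle 2.4909 rad, distance 15869.7 km.
Total: 13656.1 + 4584.4 + 2847.6 + 15869.7 ≈ 36958 km.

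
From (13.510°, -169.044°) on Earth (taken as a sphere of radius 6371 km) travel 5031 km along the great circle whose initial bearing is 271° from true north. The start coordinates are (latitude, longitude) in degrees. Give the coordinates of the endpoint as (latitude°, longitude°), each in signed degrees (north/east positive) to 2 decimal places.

10.17°, 144.79°

Angular distance δ = d/R = 5031/6371 = 0.78967 rad; initial bearing θ = 4.7298 rad.
sin φ₂ = sin φ₁ cos δ + cos φ₁ sin δ cos θ = (0.2336)(0.7041) + (0.9723)(0.7101)(0.0175) = 0.1765, so φ₂ = 10.17°.
Δλ = atan2(sin θ sin δ cos φ₁, cos δ − sin φ₁ sin φ₂) = atan2(-0.6904, 0.6628) = -46.165°.
λ₂ = -169.044° − 46.165° = -215.21° → 144.79° after wrapping to (−180°, 180°].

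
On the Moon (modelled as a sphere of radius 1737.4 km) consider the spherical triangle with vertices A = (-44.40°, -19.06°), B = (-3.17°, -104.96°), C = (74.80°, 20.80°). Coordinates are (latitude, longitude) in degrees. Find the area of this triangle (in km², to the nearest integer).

Side lengths (central angles): a = 1.7786, b = 2.1310, c = 1.4810 rad; semiperimeter s = 2.6953.
By l'Huilier's theorem, tan(E/4) = √[tan(s/2) tan((s−a)/2) tan((s−b)/2) tan((s−c)/2)], giving spherical excess E = 2.3383 rad.
Area = E·R² = 2.3383 × (1737.4)² ≈ 7058333 km².

7058333 km²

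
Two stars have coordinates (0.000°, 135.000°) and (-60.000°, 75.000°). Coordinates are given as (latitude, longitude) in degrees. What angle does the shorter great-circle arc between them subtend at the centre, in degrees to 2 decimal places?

75.52°

Let φ₁ = 0.0000 rad, φ₂ = -1.0472 rad, and Δλ = -1.0472 rad.
cos c = sin φ₁ sin φ₂ + cos φ₁ cos φ₂ cos Δλ = (0.0000)(-0.8660) + (1.0000)(0.5000)(0.5000) = 0.25000,
so c = arccos(0.25000) = 1.31812 rad.
So the angular separation is 75.52°.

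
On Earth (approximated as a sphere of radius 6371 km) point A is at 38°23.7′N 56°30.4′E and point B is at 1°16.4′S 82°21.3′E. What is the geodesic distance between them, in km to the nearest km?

5144 km

Let φ₁ = 0.6701 rad, φ₂ = -0.0222 rad, and Δλ = 0.4511 rad.
Haversine: a = sin²(Δφ/2) + cos φ₁ cos φ₂ sin²(Δλ/2) = 0.1151 + (0.7837)(0.9998)(0.0500) = 0.15432.
Central angle c = 2·arcsin(√a) = 0.80743 rad.
Distance = R·c = 6371 × 0.8074 ≈ 5144 km.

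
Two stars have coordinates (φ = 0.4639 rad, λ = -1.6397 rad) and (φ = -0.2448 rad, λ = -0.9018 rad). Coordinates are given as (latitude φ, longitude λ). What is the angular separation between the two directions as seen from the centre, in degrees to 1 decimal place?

In radians: φ₁ = 0.4639, φ₂ = -0.2448, Δλ = 42.279° = 0.7379 rad.
Haversine: a = sin²(Δφ/2) + cos φ₁ cos φ₂ sin²(Δλ/2) = 0.1204 + (0.8943)(0.9702)(0.1301) = 0.23324.
Central angle c = 2·arcsin(√a) = 1.00804 rad.
So the angular separation is 57.8°.

57.8°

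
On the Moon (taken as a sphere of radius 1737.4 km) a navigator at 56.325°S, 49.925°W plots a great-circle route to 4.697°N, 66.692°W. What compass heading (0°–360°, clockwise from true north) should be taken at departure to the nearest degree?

341°

With φ₁ = -0.9831, φ₂ = 0.0820, Δλ = -0.2926 rad, the forward-azimuth formula gives
θ = atan2( sin Δλ cos φ₂ , cos φ₁ sin φ₂ − sin φ₁ cos φ₂ cos Δλ ) = atan2(-0.2875, 0.8395) = -18.90°.
Adding 360° brings this into [0°, 360°): 341°.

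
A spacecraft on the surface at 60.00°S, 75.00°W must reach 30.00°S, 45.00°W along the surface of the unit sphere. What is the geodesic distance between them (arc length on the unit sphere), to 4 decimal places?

In radians: φ₁ = -1.0472, φ₂ = -0.5236, Δλ = 30.000° = 0.5236 rad.
Haversine: a = sin²(Δφ/2) + cos φ₁ cos φ₂ sin²(Δλ/2) = 0.0670 + (0.5000)(0.8660)(0.0670) = 0.09599.
Central angle c = 2·arcsin(√a) = 0.63003 rad.
On the unit sphere the arc length equals the central angle: 0.6300.

0.6300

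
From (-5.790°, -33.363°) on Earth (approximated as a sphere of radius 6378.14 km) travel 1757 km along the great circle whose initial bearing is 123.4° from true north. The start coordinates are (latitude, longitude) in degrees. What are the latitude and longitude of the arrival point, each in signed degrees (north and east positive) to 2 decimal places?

Angular distance δ = d/R = 1757/6378.14 = 0.27547 rad; initial bearing θ = 2.1537 rad.
sin φ₂ = sin φ₁ cos δ + cos φ₁ sin δ cos θ = (-0.1009)(0.9623) + (0.9949)(0.2720)(-0.5505) = -0.2460, so φ₂ = -14.24°.
Δλ = atan2(sin θ sin δ cos φ₁, cos δ − sin φ₁ sin φ₂) = atan2(0.2259, 0.9375) = 13.549°.
λ₂ = -33.363° + 13.549° = -19.81°.

-14.24°, -19.81°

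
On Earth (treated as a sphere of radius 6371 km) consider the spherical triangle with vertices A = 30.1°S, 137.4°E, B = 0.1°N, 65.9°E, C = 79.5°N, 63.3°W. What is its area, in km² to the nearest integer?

77613089 km²

Side lengths (central angles): a = 1.6845, b = 2.2661, c = 1.2936 rad; semiperimeter s = 2.6221.
By l'Huilier's theorem, tan(E/4) = √[tan(s/2) tan((s−a)/2) tan((s−b)/2) tan((s−c)/2)], giving spherical excess E = 1.9121 rad.
Area = E·R² = 1.9121 × (6371)² ≈ 77613089 km².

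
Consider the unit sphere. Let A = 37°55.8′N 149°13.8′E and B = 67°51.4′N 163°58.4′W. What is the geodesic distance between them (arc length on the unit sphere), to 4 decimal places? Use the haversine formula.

0.6874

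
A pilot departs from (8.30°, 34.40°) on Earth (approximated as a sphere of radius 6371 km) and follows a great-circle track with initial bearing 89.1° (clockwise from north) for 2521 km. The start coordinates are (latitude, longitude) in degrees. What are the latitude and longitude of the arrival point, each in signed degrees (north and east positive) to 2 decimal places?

8.00°, 57.30°

Angular distance δ = d/R = 2521/6371 = 0.39570 rad; initial bearing θ = 1.5551 rad.
sin φ₂ = sin φ₁ cos δ + cos φ₁ sin δ cos θ = (0.1444)(0.9227) + (0.9895)(0.3855)(0.0157) = 0.1392, so φ₂ = 8.00°.
Δλ = atan2(sin θ sin δ cos φ₁, cos δ − sin φ₁ sin φ₂) = atan2(0.3814, 0.9026) = 22.904°.
λ₂ = 34.400° + 22.904° = 57.30°.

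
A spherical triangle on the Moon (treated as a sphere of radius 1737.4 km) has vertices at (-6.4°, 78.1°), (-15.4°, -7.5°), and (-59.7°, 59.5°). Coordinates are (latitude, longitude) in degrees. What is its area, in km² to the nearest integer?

Side lengths (central angles): a = 1.1381, b = 0.9625, c = 1.4675 rad; semiperimeter s = 1.7841.
By l'Huilier's theorem, tan(E/4) = √[tan(s/2) tan((s−a)/2) tan((s−b)/2) tan((s−c)/2)], giving spherical excess E = 0.6730 rad.
Area = E·R² = 0.6730 × (1737.4)² ≈ 2031351 km².

2031351 km²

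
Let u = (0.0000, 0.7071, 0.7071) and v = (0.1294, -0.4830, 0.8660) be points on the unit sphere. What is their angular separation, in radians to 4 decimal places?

u·v = 0.2708; |u| = 1.0000, |v| = 1.0000.
cos θ = (u·v)/(|u||v|) = 0.2708, so θ = 1.2965 rad.

1.2965 rad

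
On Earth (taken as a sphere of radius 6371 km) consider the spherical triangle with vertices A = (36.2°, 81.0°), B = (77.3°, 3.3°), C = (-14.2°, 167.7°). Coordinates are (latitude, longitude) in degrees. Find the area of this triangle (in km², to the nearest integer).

46272230 km²

Side lengths (central angles): a = 2.0315, b = 1.6708, c = 0.9097 rad; semiperimeter s = 2.3060.
By l'Huilier's theorem, tan(E/4) = √[tan(s/2) tan((s−a)/2) tan((s−b)/2) tan((s−c)/2)], giving spherical excess E = 1.1400 rad.
Area = E·R² = 1.1400 × (6371)² ≈ 46272230 km².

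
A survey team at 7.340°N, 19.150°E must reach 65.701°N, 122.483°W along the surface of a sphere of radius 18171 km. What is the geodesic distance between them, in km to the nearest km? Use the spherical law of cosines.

With latitudes φ₁ = 7.340°, φ₂ = 65.701° and longitude difference Δλ = -141.633°:
cos c = sin φ₁ sin φ₂ + cos φ₁ cos φ₂ cos Δλ = (0.1278)(0.9114) + (0.9918)(0.4115)(-0.7841) = -0.20355,
so c = arccos(-0.20355) = 1.77578 rad.
Distance = R·c = 18171 × 1.7758 ≈ 32268 km.

32268 km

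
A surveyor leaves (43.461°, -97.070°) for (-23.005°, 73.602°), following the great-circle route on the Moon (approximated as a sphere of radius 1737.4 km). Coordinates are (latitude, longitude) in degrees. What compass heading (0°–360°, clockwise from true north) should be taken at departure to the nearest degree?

24°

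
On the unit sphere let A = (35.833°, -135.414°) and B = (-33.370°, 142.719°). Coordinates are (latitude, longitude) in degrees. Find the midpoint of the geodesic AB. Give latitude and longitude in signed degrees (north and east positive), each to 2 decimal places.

1.63°, -177.08°

Central angle δ = 1.7990 rad. Interpolating on the sphere with fraction f = 0.5:
P = [sin((1−f)δ)·A + sin(fδ)·B] / sin δ = 0.8039·A + 0.8039·B in Cartesian coordinates,
giving P = (-0.9983, -0.0508, 0.0284), i.e. latitude 1.63°, longitude -177.08°.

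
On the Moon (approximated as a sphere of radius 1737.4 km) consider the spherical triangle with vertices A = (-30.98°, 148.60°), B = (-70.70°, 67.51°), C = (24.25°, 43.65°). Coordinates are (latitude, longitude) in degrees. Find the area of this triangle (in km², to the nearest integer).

Side lengths (central angles): a = 1.6831, b = 1.9966, c = 1.0126 rad; semiperimeter s = 2.3461.
By l'Huilier's theorem, tan(E/4) = √[tan(s/2) tan((s−a)/2) tan((s−b)/2) tan((s−c)/2)], giving spherical excess E = 1.3017 rad.
Area = E·R² = 1.3017 × (1737.4)² ≈ 3929212 km².

3929212 km²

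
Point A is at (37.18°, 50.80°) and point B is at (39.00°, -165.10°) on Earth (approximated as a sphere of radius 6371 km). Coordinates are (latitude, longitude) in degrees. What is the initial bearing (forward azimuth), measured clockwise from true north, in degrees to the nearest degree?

27°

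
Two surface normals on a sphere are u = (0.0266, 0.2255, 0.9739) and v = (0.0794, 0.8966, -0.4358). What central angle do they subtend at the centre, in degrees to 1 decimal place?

102.7°

u·v = -0.2201; |u| = 1.0000, |v| = 1.0001.
cos θ = (u·v)/(|u||v|) = -0.2201, so θ = 102.7°.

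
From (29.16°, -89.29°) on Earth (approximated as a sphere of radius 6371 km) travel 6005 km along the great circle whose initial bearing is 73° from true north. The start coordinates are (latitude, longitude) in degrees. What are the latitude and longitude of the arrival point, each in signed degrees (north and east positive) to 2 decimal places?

29.53°, -26.51°

Angular distance δ = d/R = 6005/6371 = 0.94255 rad; initial bearing θ = 1.2741 rad.
sin φ₂ = sin φ₁ cos δ + cos φ₁ sin δ cos θ = (0.4873)(0.5877) + (0.8733)(0.8091)(0.2924) = 0.4929, so φ₂ = 29.53°.
Δλ = atan2(sin θ sin δ cos φ₁, cos δ − sin φ₁ sin φ₂) = atan2(0.6757, 0.3475) = 62.780°.
λ₂ = -89.290° + 62.780° = -26.51°.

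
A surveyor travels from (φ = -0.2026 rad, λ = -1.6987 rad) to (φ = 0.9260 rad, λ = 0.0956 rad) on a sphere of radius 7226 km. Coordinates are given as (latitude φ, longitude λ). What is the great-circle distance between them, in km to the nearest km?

13487 km

In radians: φ₁ = -0.2026, φ₂ = 0.9260, Δλ = 102.806° = 1.7943 rad.
cos c = sin φ₁ sin φ₂ + cos φ₁ cos φ₂ cos Δλ = (-0.2012)(0.7992) + (0.9795)(0.6010)(-0.2216) = -0.29131,
so c = arccos(-0.29131) = 1.86639 rad.
Distance = R·c = 7226 × 1.8664 ≈ 13487 km.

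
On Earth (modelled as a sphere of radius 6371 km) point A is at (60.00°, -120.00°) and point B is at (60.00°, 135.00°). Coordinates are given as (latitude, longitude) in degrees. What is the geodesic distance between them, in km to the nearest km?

Let φ₁ = 1.0472 rad, φ₂ = 1.0472 rad, and Δλ = -1.8326 rad.
Haversine: a = sin²(Δφ/2) + cos φ₁ cos φ₂ sin²(Δλ/2) = 0.0000 + (0.5000)(0.5000)(0.6294) = 0.15735.
Central angle c = 2·arcsin(√a) = 0.81579 rad.
Distance = R·c = 6371 × 0.8158 ≈ 5197 km.

5197 km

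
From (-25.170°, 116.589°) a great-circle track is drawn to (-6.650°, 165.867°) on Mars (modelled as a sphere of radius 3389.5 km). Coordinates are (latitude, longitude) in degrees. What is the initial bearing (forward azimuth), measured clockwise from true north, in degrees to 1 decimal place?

77.2°

With φ₁ = -0.4393, φ₂ = -0.1161, Δλ = 0.8601 rad, the forward-azimuth formula gives
θ = atan2( sin Δλ cos φ₂ , cos φ₁ sin φ₂ − sin φ₁ cos φ₂ cos Δλ ) = atan2(0.7528, 0.1708) = 77.22°.
So the initial bearing is 77.2°.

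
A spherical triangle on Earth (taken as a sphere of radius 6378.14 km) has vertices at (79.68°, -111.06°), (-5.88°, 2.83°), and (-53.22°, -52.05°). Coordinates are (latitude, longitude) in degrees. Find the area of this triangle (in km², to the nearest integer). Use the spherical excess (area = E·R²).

69806303 km²

Side lengths (central angles): a = 1.1322, b = 2.3932, c = 1.7446 rad; semiperimeter s = 2.6350.
By l'Huilier's theorem, tan(E/4) = √[tan(s/2) tan((s−a)/2) tan((s−b)/2) tan((s−c)/2)], giving spherical excess E = 1.7160 rad.
Area = E·R² = 1.7160 × (6378.14)² ≈ 69806303 km².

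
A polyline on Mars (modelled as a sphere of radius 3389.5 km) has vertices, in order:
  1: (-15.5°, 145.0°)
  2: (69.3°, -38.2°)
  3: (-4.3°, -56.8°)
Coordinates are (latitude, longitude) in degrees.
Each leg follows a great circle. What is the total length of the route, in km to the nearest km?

11882 km

Leg 1→2: central angle 2.2019 rad, distance 7463.5 km.
Leg 2→3: central angle 1.3037 rad, distance 4418.9 km.
Total: 7463.5 + 4418.9 ≈ 11882 km.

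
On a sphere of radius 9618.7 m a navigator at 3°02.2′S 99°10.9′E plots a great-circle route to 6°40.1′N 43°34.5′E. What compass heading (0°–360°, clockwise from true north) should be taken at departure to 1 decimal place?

Δλ = -55.607° = -0.9705 rad.
y = sin Δλ · cos φ₂ = (-0.8252)(0.9932) = -0.8196
x = cos φ₁ sin φ₂ − sin φ₁ cos φ₂ cos Δλ = (0.9986)(0.1161) − (-0.0530)(0.9932)(0.5649) = 0.1457
θ = atan2(y, x) = -79.92°; adding 360° gives 280.1°.

280.1°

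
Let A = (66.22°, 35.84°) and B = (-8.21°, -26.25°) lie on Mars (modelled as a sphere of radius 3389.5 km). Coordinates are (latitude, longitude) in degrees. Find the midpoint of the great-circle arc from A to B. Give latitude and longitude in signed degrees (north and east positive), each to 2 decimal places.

32.10°, -9.43°

The central angle between A and B is δ = 1.5146 rad.
With f = 0.5, the slerp weights are sin((1−f)δ)/sin δ = 0.6881 and sin(fδ)/sin δ = 0.6881.
Weighted sum of the unit vectors: (0.6881)·(0.3269,0.2361,0.9151) + (0.6881)·(0.8877,-0.4378,-0.1428) = (0.8357, -0.1388, 0.5314).
Converting back: φ = atan2(z, √(x²+y²)) = 32.10°, λ = atan2(y, x) = -9.43°.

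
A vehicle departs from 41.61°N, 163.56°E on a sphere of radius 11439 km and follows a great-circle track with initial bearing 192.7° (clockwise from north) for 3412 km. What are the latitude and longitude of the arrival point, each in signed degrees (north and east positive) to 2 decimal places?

24.86°, 159.48°

Angular distance δ = d/R = 3412/11439 = 0.29828 rad; initial bearing θ = 3.3632 rad.
sin φ₂ = sin φ₁ cos δ + cos φ₁ sin δ cos θ = (0.6641)(0.9558) + (0.7477)(0.2939)(-0.9755) = 0.4204, so φ₂ = 24.86°.
Δλ = atan2(sin θ sin δ cos φ₁, cos δ − sin φ₁ sin φ₂) = atan2(-0.0483, 0.6767) = -4.083°.
λ₂ = 163.560° − 4.083° = 159.48°.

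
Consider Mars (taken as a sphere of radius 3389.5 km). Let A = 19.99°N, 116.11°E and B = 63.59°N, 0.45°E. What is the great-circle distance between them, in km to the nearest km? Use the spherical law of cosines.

4899 km

With latitudes φ₁ = 19.990°, φ₂ = 63.590° and longitude difference Δλ = -115.660°:
cos c = sin φ₁ sin φ₂ + cos φ₁ cos φ₂ cos Δλ = (0.3419)(0.8956) + (0.9398)(0.4448)(-0.4330) = 0.12517,
so c = arccos(0.12517) = 1.44529 rad.
Distance = R·c = 3389.5 × 1.4453 ≈ 4899 km.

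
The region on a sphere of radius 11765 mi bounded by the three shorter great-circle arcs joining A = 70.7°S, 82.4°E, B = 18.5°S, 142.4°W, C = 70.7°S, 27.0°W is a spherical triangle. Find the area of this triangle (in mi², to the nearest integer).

Side lengths (central angles): a = 1.4050, b = 0.5463, c = 1.4937 rad; semiperimeter s = 1.7225.
By l'Huilier's theorem, tan(E/4) = √[tan(s/2) tan((s−a)/2) tan((s−b)/2) tan((s−c)/2)], giving spherical excess E = 0.4758 rad.
Area = E·R² = 0.4758 × (11765)² ≈ 65853141 mi².

65853141 mi²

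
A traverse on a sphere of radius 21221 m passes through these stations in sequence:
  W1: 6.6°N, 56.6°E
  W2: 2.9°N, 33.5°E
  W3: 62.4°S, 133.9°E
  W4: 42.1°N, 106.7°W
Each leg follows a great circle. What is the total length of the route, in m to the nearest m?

96448 m

Leg W1→W2: central angle 0.4069 rad, distance 8633.8 m.
Leg W2→W3: central angle 1.6995 rad, distance 36065.4 m.
Leg W3→W4: central angle 2.4386 rad, distance 51748.7 m.
Total: 8633.8 + 36065.4 + 51748.7 ≈ 96448 m.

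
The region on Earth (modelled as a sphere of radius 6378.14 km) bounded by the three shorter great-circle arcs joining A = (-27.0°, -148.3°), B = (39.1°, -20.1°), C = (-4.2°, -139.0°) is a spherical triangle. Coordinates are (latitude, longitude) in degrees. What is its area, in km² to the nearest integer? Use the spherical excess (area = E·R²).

Side lengths (central angles): a = 2.0045, b = 0.4271, c = 2.3659 rad; semiperimeter s = 2.3987.
By l'Huilier's theorem, tan(E/4) = √[tan(s/2) tan((s−a)/2) tan((s−b)/2) tan((s−c)/2)], giving spherical excess E = 0.4491 rad.
Area = E·R² = 0.4491 × (6378.14)² ≈ 18270075 km².

18270075 km²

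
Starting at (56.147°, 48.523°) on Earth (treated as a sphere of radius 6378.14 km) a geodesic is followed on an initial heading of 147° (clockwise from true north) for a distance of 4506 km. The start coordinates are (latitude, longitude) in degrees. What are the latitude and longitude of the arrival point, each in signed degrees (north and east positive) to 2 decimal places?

19.17°, 70.51°

Angular distance δ = d/R = 4506/6378.14 = 0.70648 rad; initial bearing θ = 2.5656 rad.
sin φ₂ = sin φ₁ cos δ + cos φ₁ sin δ cos θ = (0.8305)(0.7607) + (0.5571)(0.6492)(-0.8387) = 0.3284, so φ₂ = 19.17°.
Δλ = atan2(sin θ sin δ cos φ₁, cos δ − sin φ₁ sin φ₂) = atan2(0.1970, 0.4879) = 21.982°.
λ₂ = 48.523° + 21.982° = 70.51°.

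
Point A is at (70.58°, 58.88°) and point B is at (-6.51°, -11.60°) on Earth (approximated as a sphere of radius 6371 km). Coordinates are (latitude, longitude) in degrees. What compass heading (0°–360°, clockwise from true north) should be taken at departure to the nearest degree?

249°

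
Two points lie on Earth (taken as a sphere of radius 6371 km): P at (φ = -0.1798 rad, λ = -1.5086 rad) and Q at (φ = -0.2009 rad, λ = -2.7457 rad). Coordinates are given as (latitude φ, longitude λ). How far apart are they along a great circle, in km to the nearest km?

Let φ₁ = -0.1798 rad, φ₂ = -0.2009 rad, and Δλ = -1.2371 rad.
cos c = sin φ₁ sin φ₂ + cos φ₁ cos φ₂ cos Δλ = (-0.1788)(-0.1996) + (0.9839)(0.9799)(0.3275) = 0.35146,
so c = arccos(0.35146) = 1.21166 rad.
Distance = R·c = 6371 × 1.2117 ≈ 7720 km.

7720 km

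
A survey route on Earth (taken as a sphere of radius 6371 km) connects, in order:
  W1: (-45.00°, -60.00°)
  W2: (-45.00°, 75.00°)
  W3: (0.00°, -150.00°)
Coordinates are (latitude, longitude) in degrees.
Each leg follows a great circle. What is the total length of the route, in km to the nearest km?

Leg W1→W2: central angle 1.4238 rad, distance 9071.2 km.
Leg W2→W3: central angle 2.0944 rad, distance 13343.4 km.
Total: 9071.2 + 13343.4 ≈ 22415 km.

22415 km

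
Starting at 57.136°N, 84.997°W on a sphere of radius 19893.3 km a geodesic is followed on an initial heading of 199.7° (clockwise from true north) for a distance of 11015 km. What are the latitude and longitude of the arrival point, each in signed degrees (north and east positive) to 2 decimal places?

Angular distance δ = d/R = 11015/19893.3 = 0.55370 rad; initial bearing θ = 3.4854 rad.
sin φ₂ = sin φ₁ cos δ + cos φ₁ sin δ cos θ = (0.8400)(0.8506) + (0.5426)(0.5258)(-0.9415) = 0.4458, so φ₂ = 26.48°.
Δλ = atan2(sin θ sin δ cos φ₁, cos δ − sin φ₁ sin φ₂) = atan2(-0.0962, 0.4761) = -11.422°.
λ₂ = -84.997° − 11.422° = -96.42°.

26.48°, -96.42°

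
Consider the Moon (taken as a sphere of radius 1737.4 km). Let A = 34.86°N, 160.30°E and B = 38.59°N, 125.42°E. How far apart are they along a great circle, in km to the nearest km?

850 km

Let φ₁ = 0.6084 rad, φ₂ = 0.6735 rad, and Δλ = -0.6088 rad.
cos c = sin φ₁ sin φ₂ + cos φ₁ cos φ₂ cos Δλ = (0.5716)(0.6237) + (0.8206)(0.7816)(0.8204) = 0.88266,
so c = arccos(0.88266) = 0.48930 rad.
Distance = R·c = 1737.4 × 0.4893 ≈ 850 km.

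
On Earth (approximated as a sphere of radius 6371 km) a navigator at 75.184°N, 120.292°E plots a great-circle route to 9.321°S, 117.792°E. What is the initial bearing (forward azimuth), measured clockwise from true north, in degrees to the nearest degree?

182°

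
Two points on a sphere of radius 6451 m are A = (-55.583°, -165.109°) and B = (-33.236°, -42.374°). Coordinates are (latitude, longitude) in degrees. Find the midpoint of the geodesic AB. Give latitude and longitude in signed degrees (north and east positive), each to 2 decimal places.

-62.57°, -84.23°

The central angle between A and B is δ = 1.3730 rad.
With f = 0.5, the slerp weights are sin((1−f)δ)/sin δ = 0.6464 and sin(fδ)/sin δ = 0.6464.
Weighted sum of the unit vectors: (0.6464)·(-0.5462,-0.1452,-0.8249) + (0.6464)·(0.6179,-0.5637,-0.5481) = (0.0463, -0.4583, -0.8876).
Converting back: φ = atan2(z, √(x²+y²)) = -62.57°, λ = atan2(y, x) = -84.23°.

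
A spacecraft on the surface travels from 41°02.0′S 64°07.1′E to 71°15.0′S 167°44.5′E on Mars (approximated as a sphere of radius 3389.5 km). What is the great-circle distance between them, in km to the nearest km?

3291 km

With latitudes φ₁ = -41.033°, φ₂ = -71.250° and longitude difference Δλ = 103.623°:
cos c = sin φ₁ sin φ₂ + cos φ₁ cos φ₂ cos Δλ = (-0.6565)(-0.9469) + (0.7543)(0.3214)(-0.2355) = 0.56455,
so c = arccos(0.56455) = 0.97091 rad.
Distance = R·c = 3389.5 × 0.9709 ≈ 3291 km.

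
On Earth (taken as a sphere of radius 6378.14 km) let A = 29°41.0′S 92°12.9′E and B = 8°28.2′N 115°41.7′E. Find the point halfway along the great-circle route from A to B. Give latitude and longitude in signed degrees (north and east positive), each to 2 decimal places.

-10.83°, 104.73°

The central angle between A and B is δ = 0.7739 rad.
With f = 0.5, the slerp weights are sin((1−f)δ)/sin δ = 0.5399 and sin(fδ)/sin δ = 0.5399.
Weighted sum of the unit vectors: (0.5399)·(-0.0336,0.8681,-0.4952) + (0.5399)·(-0.4289,0.8913,0.1473) = (-0.2497, 0.9499, -0.1878).
Converting back: φ = atan2(z, √(x²+y²)) = -10.83°, λ = atan2(y, x) = 104.73°.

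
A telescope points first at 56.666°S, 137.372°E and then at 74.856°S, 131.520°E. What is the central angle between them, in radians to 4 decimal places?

In radians: φ₁ = -0.9890, φ₂ = -1.3065, Δλ = -5.852° = -0.1021 rad.
Haversine: a = sin²(Δφ/2) + cos φ₁ cos φ₂ sin²(Δλ/2) = 0.0250 + (0.5495)(0.2612)(0.0026) = 0.02536.
Central angle c = 2·arcsin(√a) = 0.31986 rad.
So the angular separation is 0.3199 rad.

0.3199 rad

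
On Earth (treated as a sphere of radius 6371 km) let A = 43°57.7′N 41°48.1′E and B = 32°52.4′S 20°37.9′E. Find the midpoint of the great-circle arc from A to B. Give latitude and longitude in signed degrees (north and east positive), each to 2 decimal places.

5.64°, 30.39°

Central angle δ = 1.3827 rad. Interpolating on the sphere with fraction f = 0.5:
P = [sin((1−f)δ)·A + sin(fδ)·B] / sin δ = 0.6490·A + 0.6490·B in Cartesian coordinates,
giving P = (0.8584, 0.5035, 0.0983), i.e. latitude 5.64°, longitude 30.39°.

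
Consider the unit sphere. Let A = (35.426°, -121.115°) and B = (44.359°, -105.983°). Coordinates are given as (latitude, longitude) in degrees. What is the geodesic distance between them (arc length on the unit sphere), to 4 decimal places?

0.2550

In radians: φ₁ = 0.6183, φ₂ = 0.7742, Δλ = 15.132° = 0.2641 rad.
Haversine: a = sin²(Δφ/2) + cos φ₁ cos φ₂ sin²(Δλ/2) = 0.0061 + (0.8149)(0.7150)(0.0173) = 0.01617.
Central angle c = 2·arcsin(√a) = 0.25497 rad.
On the unit sphere the arc length equals the central angle: 0.2550.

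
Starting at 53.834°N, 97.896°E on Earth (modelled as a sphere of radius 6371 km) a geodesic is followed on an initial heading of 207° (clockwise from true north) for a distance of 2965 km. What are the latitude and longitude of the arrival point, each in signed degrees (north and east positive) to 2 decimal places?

Angular distance δ = d/R = 2965/6371 = 0.46539 rad; initial bearing θ = 3.6128 rad.
sin φ₂ = sin φ₁ cos δ + cos φ₁ sin δ cos θ = (0.8073)(0.8936) + (0.5901)(0.4488)(-0.8910) = 0.4855, so φ₂ = 29.04°.
Δλ = atan2(sin θ sin δ cos φ₁, cos δ − sin φ₁ sin φ₂) = atan2(-0.1202, 0.5017) = -13.476°.
λ₂ = 97.896° − 13.476° = 84.42°.

29.04°, 84.42°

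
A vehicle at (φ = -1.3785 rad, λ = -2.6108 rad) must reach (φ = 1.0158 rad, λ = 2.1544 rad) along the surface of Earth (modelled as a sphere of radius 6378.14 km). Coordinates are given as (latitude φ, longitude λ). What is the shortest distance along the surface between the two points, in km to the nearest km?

16251 km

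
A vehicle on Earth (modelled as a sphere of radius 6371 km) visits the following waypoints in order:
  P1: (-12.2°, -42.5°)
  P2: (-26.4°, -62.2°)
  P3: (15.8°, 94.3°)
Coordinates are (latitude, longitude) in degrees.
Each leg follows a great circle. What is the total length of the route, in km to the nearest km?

19909 km

Leg P1→P2: central angle 0.4073 rad, distance 2594.7 km.
Leg P2→P3: central angle 2.7176 rad, distance 17313.8 km.
Total: 2594.7 + 17313.8 ≈ 19909 km.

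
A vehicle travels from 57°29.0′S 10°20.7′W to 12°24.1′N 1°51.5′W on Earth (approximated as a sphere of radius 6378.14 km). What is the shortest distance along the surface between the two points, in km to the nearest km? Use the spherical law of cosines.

Let φ₁ = -1.0033 rad, φ₂ = 0.2164 rad, and Δλ = 0.1481 rad.
cos c = sin φ₁ sin φ₂ + cos φ₁ cos φ₂ cos Δλ = (-0.8432)(0.2148) + (0.5375)(0.9767)(0.9891) = 0.33816,
so c = arccos(0.33816) = 1.22584 rad.
Distance = R·c = 6378.14 × 1.2258 ≈ 7819 km.

7819 km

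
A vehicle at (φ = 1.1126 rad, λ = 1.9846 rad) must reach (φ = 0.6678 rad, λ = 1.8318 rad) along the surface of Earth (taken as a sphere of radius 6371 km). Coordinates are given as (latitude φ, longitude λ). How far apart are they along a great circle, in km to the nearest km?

In radians: φ₁ = 1.1126, φ₂ = 0.6678, Δλ = -8.755° = -0.1528 rad.
cos c = sin φ₁ sin φ₂ + cos φ₁ cos φ₂ cos Δλ = (0.8969)(0.6193) + (0.4423)(0.7852)(0.9883) = 0.89865,
so c = arccos(0.89865) = 0.45411 rad.
Distance = R·c = 6371 × 0.4541 ≈ 2893 km.

2893 km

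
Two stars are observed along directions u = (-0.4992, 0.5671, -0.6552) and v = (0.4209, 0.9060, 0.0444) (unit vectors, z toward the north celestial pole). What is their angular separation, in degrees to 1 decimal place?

u·v = 0.2746; |u| = 1.0000, |v| = 1.0000.
cos θ = (u·v)/(|u||v|) = 0.2746, so θ = 74.1°.

74.1°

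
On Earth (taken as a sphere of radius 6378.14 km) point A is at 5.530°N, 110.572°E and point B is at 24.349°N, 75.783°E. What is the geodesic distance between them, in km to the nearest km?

Let φ₁ = 0.0965 rad, φ₂ = 0.4250 rad, and Δλ = -0.6072 rad.
Haversine: a = sin²(Δφ/2) + cos φ₁ cos φ₂ sin²(Δλ/2) = 0.0267 + (0.9953)(0.9111)(0.0894) = 0.10777.
Central angle c = 2·arcsin(√a) = 0.66897 rad.
Distance = R·c = 6378.14 × 0.6690 ≈ 4267 km.

4267 km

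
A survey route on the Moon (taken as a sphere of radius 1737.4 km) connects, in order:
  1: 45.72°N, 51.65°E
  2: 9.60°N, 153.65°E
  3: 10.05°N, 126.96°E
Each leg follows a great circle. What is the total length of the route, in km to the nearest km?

Leg 1→2: central angle 1.5945 rad, distance 2770.3 km.
Leg 2→3: central angle 0.4589 rad, distance 797.4 km.
Total: 2770.3 + 797.4 ≈ 3568 km.

3568 km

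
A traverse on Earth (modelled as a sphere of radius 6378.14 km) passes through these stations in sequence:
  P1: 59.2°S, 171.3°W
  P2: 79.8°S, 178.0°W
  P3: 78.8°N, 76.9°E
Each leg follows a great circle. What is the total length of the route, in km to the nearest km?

20896 km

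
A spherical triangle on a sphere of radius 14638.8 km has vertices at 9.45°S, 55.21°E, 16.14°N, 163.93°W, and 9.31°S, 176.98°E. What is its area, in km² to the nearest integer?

189081293 km²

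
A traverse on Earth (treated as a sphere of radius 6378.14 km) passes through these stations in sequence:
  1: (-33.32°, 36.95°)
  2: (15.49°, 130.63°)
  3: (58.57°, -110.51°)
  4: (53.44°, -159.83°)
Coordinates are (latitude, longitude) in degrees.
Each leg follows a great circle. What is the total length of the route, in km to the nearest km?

Leg 1→2: central angle 1.7705 rad, distance 11292.6 km.
Leg 2→3: central angle 1.5855 rad, distance 10112.3 km.
Leg 3→4: central angle 0.4781 rad, distance 3049.7 km.
Total: 11292.6 + 10112.3 + 3049.7 ≈ 24455 km.

24455 km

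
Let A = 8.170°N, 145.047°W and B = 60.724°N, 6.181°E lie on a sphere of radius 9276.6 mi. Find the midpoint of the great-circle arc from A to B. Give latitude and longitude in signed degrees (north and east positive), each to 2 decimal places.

59.04°, -122.29°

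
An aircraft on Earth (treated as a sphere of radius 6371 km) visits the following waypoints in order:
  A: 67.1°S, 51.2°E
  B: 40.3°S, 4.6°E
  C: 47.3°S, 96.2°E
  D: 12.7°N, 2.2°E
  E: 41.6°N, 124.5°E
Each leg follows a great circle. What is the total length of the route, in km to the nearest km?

33976 km

Leg A→B: central angle 0.6440 rad, distance 4102.7 km.
Leg B→C: central angle 1.0918 rad, distance 6955.8 km.
Leg C→D: central angle 1.7800 rad, distance 11340.6 km.
Leg D→E: central angle 1.8171 rad, distance 11576.9 km.
Total: 4102.7 + 6955.8 + 11340.6 + 11576.9 ≈ 33976 km.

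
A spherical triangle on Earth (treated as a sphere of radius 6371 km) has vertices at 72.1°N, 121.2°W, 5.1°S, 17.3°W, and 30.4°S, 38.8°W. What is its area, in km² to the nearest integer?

Side lengths (central angles): a = 0.5655, b = 2.0336, c = 1.7296 rad; semiperimeter s = 2.1644.
By l'Huilier's theorem, tan(E/4) = √[tan(s/2) tan((s−a)/2) tan((s−b)/2) tan((s−c)/2)], giving spherical excess E = 0.6629 rad.
Area = E·R² = 0.6629 × (6371)² ≈ 26907274 km².

26907274 km²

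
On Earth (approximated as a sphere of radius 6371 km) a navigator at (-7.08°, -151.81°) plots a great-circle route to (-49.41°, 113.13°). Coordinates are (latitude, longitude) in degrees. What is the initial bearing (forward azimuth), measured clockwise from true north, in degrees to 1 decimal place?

220.4°

Δλ = -95.060° = -1.6591 rad.
y = sin Δλ · cos φ₂ = (-0.9961)(0.6506) = -0.6481
x = cos φ₁ sin φ₂ − sin φ₁ cos φ₂ cos Δλ = (0.9924)(-0.7594) − (-0.1233)(0.6506)(-0.0882) = -0.7607
θ = atan2(y, x) = -139.57°; adding 360° gives 220.4°.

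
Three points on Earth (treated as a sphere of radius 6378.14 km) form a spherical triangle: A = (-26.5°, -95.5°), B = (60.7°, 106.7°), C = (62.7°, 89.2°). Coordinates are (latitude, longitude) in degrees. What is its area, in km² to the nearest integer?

18030652 km²

Side lengths (central angles): a = 0.1484, b = 2.5075, c = 2.4892 rad; semiperimeter s = 2.5725.
By l'Huilier's theorem, tan(E/4) = √[tan(s/2) tan((s−a)/2) tan((s−b)/2) tan((s−c)/2)], giving spherical excess E = 0.4432 rad.
Area = E·R² = 0.4432 × (6378.14)² ≈ 18030652 km².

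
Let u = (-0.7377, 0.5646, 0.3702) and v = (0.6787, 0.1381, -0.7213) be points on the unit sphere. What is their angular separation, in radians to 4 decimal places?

u·v = -0.6897; |u| = 1.0000, |v| = 1.0000.
cos θ = (u·v)/(|u||v|) = -0.6897, so θ = 2.3319 rad.

2.3319 rad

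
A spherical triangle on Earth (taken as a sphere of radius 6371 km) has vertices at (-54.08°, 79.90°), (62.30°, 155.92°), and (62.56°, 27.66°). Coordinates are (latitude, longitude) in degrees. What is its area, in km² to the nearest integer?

72690477 km²

Side lengths (central angles): a = 0.8591, b = 2.1570, c = 2.2799 rad; semiperimeter s = 2.6480.
By l'Huilier's theorem, tan(E/4) = √[tan(s/2) tan((s−a)/2) tan((s−b)/2) tan((s−c)/2)], giving spherical excess E = 1.7909 rad.
Area = E·R² = 1.7909 × (6371)² ≈ 72690477 km².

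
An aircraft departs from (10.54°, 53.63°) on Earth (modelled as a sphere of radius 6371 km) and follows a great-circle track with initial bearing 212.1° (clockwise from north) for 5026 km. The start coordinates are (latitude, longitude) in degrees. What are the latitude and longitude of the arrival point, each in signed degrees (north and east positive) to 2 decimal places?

-27.52°, 28.47°

Angular distance δ = d/R = 5026/6371 = 0.78889 rad; initial bearing θ = 3.7018 rad.
sin φ₂ = sin φ₁ cos δ + cos φ₁ sin δ cos θ = (0.1829)(0.7046) + (0.9831)(0.7096)(-0.8471) = -0.4621, so φ₂ = -27.52°.
Δλ = atan2(sin θ sin δ cos φ₁, cos δ − sin φ₁ sin φ₂) = atan2(-0.3707, 0.7892) = -25.162°.
λ₂ = 53.630° − 25.162° = 28.47°.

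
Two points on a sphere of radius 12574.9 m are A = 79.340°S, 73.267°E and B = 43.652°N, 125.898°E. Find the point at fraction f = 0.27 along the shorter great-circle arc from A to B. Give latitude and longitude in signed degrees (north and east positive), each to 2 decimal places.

Central angle δ = 2.2107 rad. Interpolating on the sphere with fraction f = 0.27:
P = [sin((1−f)δ)·A + sin(fδ)·B] / sin δ = 1.2455·A + 0.7007·B in Cartesian coordinates,
giving P = (-0.2309, 0.6313, -0.7403), i.e. latitude -47.76°, longitude 110.09°.

-47.76°, 110.09°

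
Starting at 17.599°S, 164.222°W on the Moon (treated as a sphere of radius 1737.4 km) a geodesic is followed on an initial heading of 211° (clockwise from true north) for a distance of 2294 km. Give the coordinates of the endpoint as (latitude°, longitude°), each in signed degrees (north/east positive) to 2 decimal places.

-60.05°, 104.07°

Angular distance δ = d/R = 2294/1737.4 = 1.32036 rad; initial bearing θ = 3.6826 rad.
sin φ₂ = sin φ₁ cos δ + cos φ₁ sin δ cos θ = (-0.3024)(0.2478) + (0.9532)(0.9688)(-0.8572) = -0.8665, so φ₂ = -60.05°.
Δλ = atan2(sin θ sin δ cos φ₁, cos δ − sin φ₁ sin φ₂) = atan2(-0.4756, -0.0142) = -91.706°.
λ₂ = -164.222° − 91.706° = -255.93° → 104.07° after wrapping to (−180°, 180°].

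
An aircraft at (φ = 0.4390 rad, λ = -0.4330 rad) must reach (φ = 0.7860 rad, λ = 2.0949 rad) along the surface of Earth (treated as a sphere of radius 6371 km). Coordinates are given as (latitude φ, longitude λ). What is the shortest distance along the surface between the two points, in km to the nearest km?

With latitudes φ₁ = 25.153°, φ₂ = 45.034° and longitude difference Δλ = 144.838°:
Haversine: a = sin²(Δφ/2) + cos φ₁ cos φ₂ sin²(Δλ/2) = 0.0298 + (0.9052)(0.7067)(0.9088) = 0.61111.
Central angle c = 2·arcsin(√a) = 1.79489 rad.
Distance = R·c = 6371 × 1.7949 ≈ 11435 km.

11435 km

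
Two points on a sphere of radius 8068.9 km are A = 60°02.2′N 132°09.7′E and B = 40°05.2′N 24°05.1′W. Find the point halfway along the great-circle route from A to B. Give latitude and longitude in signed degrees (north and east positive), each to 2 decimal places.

The central angle between A and B is δ = 1.3611 rad.
With f = 0.5, the slerp weights are sin((1−f)δ)/sin δ = 0.6433 and sin(fδ)/sin δ = 0.6433.
Weighted sum of the unit vectors: (0.6433)·(-0.3352,0.3702,0.8663) + (0.6433)·(0.6985,-0.3122,0.6439) = (0.2337, 0.0373, 0.9716).
Converting back: φ = atan2(z, √(x²+y²)) = 76.31°, λ = atan2(y, x) = 9.07°.

76.31°, 9.07°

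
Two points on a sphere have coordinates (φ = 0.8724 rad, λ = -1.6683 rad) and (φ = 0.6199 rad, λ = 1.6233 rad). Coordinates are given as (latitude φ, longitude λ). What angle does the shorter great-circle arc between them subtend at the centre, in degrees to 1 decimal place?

With latitudes φ₁ = 49.985°, φ₂ = 35.518° and longitude difference Δλ = -171.405°:
Haversine: a = sin²(Δφ/2) + cos φ₁ cos φ₂ sin²(Δλ/2) = 0.0159 + (0.6430)(0.8139)(0.9944) = 0.53627.
Central angle c = 2·arcsin(√a) = 1.64340 rad.
So the angular separation is 94.2°.

94.2°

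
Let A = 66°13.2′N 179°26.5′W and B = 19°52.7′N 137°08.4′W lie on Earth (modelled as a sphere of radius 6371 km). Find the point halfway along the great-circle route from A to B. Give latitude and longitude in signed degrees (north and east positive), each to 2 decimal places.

The central angle between A and B is δ = 0.9377 rad.
With f = 0.5, the slerp weights are sin((1−f)δ)/sin δ = 0.5605 and sin(fδ)/sin δ = 0.5605.
Weighted sum of the unit vectors: (0.5605)·(-0.4032,-0.0039,0.9151) + (0.5605)·(-0.6893,-0.6397,0.3400) = (-0.6124, -0.3607, 0.7035).
Converting back: φ = atan2(z, √(x²+y²)) = 44.71°, λ = atan2(y, x) = -149.50°.

44.71°, -149.50°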